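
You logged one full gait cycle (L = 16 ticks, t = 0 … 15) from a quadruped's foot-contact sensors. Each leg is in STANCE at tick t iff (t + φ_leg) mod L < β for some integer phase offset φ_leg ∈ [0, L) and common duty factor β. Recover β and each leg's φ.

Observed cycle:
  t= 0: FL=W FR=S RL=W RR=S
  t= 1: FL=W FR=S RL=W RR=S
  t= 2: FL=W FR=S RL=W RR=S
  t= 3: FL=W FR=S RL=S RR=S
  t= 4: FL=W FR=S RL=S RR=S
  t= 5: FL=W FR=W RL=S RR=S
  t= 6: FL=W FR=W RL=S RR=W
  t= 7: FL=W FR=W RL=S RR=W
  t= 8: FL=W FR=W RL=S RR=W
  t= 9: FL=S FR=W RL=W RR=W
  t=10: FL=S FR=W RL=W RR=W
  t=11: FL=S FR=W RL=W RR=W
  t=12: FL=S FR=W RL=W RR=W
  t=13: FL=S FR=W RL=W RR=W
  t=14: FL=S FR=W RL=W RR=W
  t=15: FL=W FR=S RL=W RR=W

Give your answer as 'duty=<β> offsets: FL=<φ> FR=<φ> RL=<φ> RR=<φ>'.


duty β = stance ticks per leg = 6
FL: stance ticks = 6; W→S at t=9 → φ=7
FR: stance ticks = 6; W→S at t=15 → φ=1
RL: stance ticks = 6; W→S at t=3 → φ=13
RR: stance ticks = 6; W→S at t=0 → φ=0

duty=6 offsets: FL=7 FR=1 RL=13 RR=0


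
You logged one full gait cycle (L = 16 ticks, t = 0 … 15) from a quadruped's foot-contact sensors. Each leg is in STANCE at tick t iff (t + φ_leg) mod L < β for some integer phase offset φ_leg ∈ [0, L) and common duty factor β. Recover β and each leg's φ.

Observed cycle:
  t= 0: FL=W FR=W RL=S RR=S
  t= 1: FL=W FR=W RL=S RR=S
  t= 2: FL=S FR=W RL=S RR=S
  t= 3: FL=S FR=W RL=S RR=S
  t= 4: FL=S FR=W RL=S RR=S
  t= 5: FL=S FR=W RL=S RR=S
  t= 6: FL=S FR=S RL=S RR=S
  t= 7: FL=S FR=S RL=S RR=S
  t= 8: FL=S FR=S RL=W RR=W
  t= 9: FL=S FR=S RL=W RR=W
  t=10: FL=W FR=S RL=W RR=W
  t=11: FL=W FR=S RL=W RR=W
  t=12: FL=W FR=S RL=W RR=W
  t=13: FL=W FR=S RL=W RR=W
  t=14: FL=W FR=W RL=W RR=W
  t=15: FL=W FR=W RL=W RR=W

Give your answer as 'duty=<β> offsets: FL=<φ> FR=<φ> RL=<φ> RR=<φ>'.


duty=8 offsets: FL=14 FR=10 RL=0 RR=0

duty β = stance ticks per leg = 8
FL: stance ticks = 8; W→S at t=2 → φ=14
FR: stance ticks = 8; W→S at t=6 → φ=10
RL: stance ticks = 8; W→S at t=0 → φ=0
RR: stance ticks = 8; W→S at t=0 → φ=0


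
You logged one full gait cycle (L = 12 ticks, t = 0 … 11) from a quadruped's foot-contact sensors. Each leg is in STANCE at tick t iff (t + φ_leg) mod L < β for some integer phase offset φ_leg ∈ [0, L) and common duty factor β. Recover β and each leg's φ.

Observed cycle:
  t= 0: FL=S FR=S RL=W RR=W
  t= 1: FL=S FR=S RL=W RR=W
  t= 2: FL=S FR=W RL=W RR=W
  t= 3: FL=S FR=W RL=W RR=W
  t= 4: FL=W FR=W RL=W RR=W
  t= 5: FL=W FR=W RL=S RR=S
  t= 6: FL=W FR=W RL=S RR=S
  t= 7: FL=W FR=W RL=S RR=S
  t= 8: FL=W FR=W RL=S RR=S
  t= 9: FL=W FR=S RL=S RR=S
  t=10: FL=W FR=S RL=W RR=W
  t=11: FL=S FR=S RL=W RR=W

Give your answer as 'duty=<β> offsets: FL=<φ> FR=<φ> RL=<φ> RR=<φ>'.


duty β = stance ticks per leg = 5
FL: stance ticks = 5; W→S at t=11 → φ=1
FR: stance ticks = 5; W→S at t=9 → φ=3
RL: stance ticks = 5; W→S at t=5 → φ=7
RR: stance ticks = 5; W→S at t=5 → φ=7

duty=5 offsets: FL=1 FR=3 RL=7 RR=7


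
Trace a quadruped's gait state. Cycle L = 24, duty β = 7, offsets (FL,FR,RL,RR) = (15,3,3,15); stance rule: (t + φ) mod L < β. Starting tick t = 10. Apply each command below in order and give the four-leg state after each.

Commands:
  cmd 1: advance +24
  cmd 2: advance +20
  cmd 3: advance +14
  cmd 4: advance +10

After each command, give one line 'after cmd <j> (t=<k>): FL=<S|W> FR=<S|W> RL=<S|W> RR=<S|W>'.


start t=10: FL=S FR=W RL=W RR=S
cmd 1: advance +24 → t=34, phase=(1,13,13,1) → FL=S FR=W RL=W RR=S
cmd 2: advance +20 → t=54, phase=(21,9,9,21) → FL=W FR=W RL=W RR=W
cmd 3: advance +14 → t=68, phase=(11,23,23,11) → FL=W FR=W RL=W RR=W
cmd 4: advance +10 → t=78, phase=(21,9,9,21) → FL=W FR=W RL=W RR=W

after cmd 1 (t=34): FL=S FR=W RL=W RR=S
after cmd 2 (t=54): FL=W FR=W RL=W RR=W
after cmd 3 (t=68): FL=W FR=W RL=W RR=W
after cmd 4 (t=78): FL=W FR=W RL=W RR=W


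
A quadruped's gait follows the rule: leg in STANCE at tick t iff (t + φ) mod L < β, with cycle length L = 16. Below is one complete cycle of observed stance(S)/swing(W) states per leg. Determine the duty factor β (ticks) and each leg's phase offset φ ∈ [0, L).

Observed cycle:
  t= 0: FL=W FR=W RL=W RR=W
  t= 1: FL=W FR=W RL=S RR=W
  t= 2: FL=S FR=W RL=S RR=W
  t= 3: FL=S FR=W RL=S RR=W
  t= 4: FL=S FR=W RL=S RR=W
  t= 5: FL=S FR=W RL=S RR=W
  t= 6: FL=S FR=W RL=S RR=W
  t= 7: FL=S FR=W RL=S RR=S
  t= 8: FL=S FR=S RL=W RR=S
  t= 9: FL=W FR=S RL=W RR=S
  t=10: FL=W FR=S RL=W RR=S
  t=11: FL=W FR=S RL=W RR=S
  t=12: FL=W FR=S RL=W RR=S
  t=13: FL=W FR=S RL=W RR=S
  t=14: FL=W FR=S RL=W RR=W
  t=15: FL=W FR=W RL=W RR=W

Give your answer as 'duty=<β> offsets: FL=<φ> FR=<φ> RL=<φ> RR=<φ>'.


duty=7 offsets: FL=14 FR=8 RL=15 RR=9

duty β = stance ticks per leg = 7
FL: stance ticks = 7; W→S at t=2 → φ=14
FR: stance ticks = 7; W→S at t=8 → φ=8
RL: stance ticks = 7; W→S at t=1 → φ=15
RR: stance ticks = 7; W→S at t=7 → φ=9


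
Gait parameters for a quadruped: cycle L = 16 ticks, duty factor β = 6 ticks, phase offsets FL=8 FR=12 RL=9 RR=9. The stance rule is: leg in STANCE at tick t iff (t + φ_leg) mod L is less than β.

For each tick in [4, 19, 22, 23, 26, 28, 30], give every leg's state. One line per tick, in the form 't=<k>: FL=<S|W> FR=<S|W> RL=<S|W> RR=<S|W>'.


t=4: phase=(12,0,13,13) vs β=6 → FL=W FR=S RL=W RR=W
t=19: phase=(11,15,12,12) vs β=6 → FL=W FR=W RL=W RR=W
t=22: phase=(14,2,15,15) vs β=6 → FL=W FR=S RL=W RR=W
t=23: phase=(15,3,0,0) vs β=6 → FL=W FR=S RL=S RR=S
t=26: phase=(2,6,3,3) vs β=6 → FL=S FR=W RL=S RR=S
t=28: phase=(4,8,5,5) vs β=6 → FL=S FR=W RL=S RR=S
t=30: phase=(6,10,7,7) vs β=6 → FL=W FR=W RL=W RR=W

t=4: FL=W FR=S RL=W RR=W
t=19: FL=W FR=W RL=W RR=W
t=22: FL=W FR=S RL=W RR=W
t=23: FL=W FR=S RL=S RR=S
t=26: FL=S FR=W RL=S RR=S
t=28: FL=S FR=W RL=S RR=S
t=30: FL=W FR=W RL=W RR=W


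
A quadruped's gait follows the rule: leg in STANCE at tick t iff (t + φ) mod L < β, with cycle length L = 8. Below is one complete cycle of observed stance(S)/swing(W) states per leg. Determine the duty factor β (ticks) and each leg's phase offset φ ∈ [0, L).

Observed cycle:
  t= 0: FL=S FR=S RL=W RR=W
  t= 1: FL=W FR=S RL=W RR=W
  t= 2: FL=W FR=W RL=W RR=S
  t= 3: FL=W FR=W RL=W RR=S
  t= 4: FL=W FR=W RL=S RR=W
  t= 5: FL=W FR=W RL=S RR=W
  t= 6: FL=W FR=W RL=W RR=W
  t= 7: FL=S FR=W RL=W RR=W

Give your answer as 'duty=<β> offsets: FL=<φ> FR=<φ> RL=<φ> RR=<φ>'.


duty β = stance ticks per leg = 2
FL: stance ticks = 2; W→S at t=7 → φ=1
FR: stance ticks = 2; W→S at t=0 → φ=0
RL: stance ticks = 2; W→S at t=4 → φ=4
RR: stance ticks = 2; W→S at t=2 → φ=6

duty=2 offsets: FL=1 FR=0 RL=4 RR=6


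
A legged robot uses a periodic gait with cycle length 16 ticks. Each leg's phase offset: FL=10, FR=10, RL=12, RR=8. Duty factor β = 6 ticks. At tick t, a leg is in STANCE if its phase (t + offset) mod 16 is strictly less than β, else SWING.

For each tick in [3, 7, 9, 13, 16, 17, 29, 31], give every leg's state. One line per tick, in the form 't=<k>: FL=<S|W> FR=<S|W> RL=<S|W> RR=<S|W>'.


t=3: phase=(13,13,15,11) vs β=6 → FL=W FR=W RL=W RR=W
t=7: phase=(1,1,3,15) vs β=6 → FL=S FR=S RL=S RR=W
t=9: phase=(3,3,5,1) vs β=6 → FL=S FR=S RL=S RR=S
t=13: phase=(7,7,9,5) vs β=6 → FL=W FR=W RL=W RR=S
t=16: phase=(10,10,12,8) vs β=6 → FL=W FR=W RL=W RR=W
t=17: phase=(11,11,13,9) vs β=6 → FL=W FR=W RL=W RR=W
t=29: phase=(7,7,9,5) vs β=6 → FL=W FR=W RL=W RR=S
t=31: phase=(9,9,11,7) vs β=6 → FL=W FR=W RL=W RR=W

t=3: FL=W FR=W RL=W RR=W
t=7: FL=S FR=S RL=S RR=W
t=9: FL=S FR=S RL=S RR=S
t=13: FL=W FR=W RL=W RR=S
t=16: FL=W FR=W RL=W RR=W
t=17: FL=W FR=W RL=W RR=W
t=29: FL=W FR=W RL=W RR=S
t=31: FL=W FR=W RL=W RR=W


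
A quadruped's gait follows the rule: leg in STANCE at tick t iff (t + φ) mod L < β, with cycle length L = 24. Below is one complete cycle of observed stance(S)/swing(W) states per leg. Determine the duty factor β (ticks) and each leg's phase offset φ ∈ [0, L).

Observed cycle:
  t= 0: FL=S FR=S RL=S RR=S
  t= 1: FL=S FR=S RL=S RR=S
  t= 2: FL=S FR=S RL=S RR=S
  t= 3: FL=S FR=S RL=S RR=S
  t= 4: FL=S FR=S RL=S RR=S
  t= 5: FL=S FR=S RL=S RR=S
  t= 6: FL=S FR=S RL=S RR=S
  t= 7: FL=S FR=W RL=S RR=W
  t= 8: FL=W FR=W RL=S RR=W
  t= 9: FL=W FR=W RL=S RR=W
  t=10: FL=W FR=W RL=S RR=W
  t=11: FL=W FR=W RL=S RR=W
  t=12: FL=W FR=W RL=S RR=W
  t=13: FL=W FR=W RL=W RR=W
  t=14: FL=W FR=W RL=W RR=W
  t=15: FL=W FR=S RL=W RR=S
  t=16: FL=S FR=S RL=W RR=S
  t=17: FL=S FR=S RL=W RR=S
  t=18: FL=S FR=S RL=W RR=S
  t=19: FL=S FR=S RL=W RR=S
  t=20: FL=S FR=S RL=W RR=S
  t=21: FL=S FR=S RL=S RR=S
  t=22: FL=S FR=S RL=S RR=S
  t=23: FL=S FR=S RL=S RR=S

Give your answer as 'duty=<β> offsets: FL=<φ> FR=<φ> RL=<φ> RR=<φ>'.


duty β = stance ticks per leg = 16
FL: stance ticks = 16; W→S at t=16 → φ=8
FR: stance ticks = 16; W→S at t=15 → φ=9
RL: stance ticks = 16; W→S at t=21 → φ=3
RR: stance ticks = 16; W→S at t=15 → φ=9

duty=16 offsets: FL=8 FR=9 RL=3 RR=9


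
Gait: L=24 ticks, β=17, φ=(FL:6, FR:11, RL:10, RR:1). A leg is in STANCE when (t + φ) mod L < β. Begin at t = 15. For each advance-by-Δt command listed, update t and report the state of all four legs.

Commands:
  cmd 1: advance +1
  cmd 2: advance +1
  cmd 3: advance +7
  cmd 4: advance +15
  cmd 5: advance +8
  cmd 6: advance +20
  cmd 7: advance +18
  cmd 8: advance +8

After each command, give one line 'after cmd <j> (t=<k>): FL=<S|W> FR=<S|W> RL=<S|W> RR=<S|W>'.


start t=15: FL=W FR=S RL=S RR=S
cmd 1: advance +1 → t=16, phase=(22,3,2,17) → FL=W FR=S RL=S RR=W
cmd 2: advance +1 → t=17, phase=(23,4,3,18) → FL=W FR=S RL=S RR=W
cmd 3: advance +7 → t=24, phase=(6,11,10,1) → FL=S FR=S RL=S RR=S
cmd 4: advance +15 → t=39, phase=(21,2,1,16) → FL=W FR=S RL=S RR=S
cmd 5: advance +8 → t=47, phase=(5,10,9,0) → FL=S FR=S RL=S RR=S
cmd 6: advance +20 → t=67, phase=(1,6,5,20) → FL=S FR=S RL=S RR=W
cmd 7: advance +18 → t=85, phase=(19,0,23,14) → FL=W FR=S RL=W RR=S
cmd 8: advance +8 → t=93, phase=(3,8,7,22) → FL=S FR=S RL=S RR=W

after cmd 1 (t=16): FL=W FR=S RL=S RR=W
after cmd 2 (t=17): FL=W FR=S RL=S RR=W
after cmd 3 (t=24): FL=S FR=S RL=S RR=S
after cmd 4 (t=39): FL=W FR=S RL=S RR=S
after cmd 5 (t=47): FL=S FR=S RL=S RR=S
after cmd 6 (t=67): FL=S FR=S RL=S RR=W
after cmd 7 (t=85): FL=W FR=S RL=W RR=S
after cmd 8 (t=93): FL=S FR=S RL=S RR=W


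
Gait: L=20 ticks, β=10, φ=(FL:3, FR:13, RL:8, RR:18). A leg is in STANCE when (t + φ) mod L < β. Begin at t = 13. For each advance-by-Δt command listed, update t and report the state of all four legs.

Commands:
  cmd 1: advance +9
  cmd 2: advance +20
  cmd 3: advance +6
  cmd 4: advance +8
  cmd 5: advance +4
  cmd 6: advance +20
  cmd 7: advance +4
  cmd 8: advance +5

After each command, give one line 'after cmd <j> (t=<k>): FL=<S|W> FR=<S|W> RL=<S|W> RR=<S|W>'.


after cmd 1 (t=22): FL=S FR=W RL=W RR=S
after cmd 2 (t=42): FL=S FR=W RL=W RR=S
after cmd 3 (t=48): FL=W FR=S RL=W RR=S
after cmd 4 (t=56): FL=W FR=S RL=S RR=W
after cmd 5 (t=60): FL=S FR=W RL=S RR=W
after cmd 6 (t=80): FL=S FR=W RL=S RR=W
after cmd 7 (t=84): FL=S FR=W RL=W RR=S
after cmd 8 (t=89): FL=W FR=S RL=W RR=S

start t=13: FL=W FR=S RL=S RR=W
cmd 1: advance +9 → t=22, phase=(5,15,10,0) → FL=S FR=W RL=W RR=S
cmd 2: advance +20 → t=42, phase=(5,15,10,0) → FL=S FR=W RL=W RR=S
cmd 3: advance +6 → t=48, phase=(11,1,16,6) → FL=W FR=S RL=W RR=S
cmd 4: advance +8 → t=56, phase=(19,9,4,14) → FL=W FR=S RL=S RR=W
cmd 5: advance +4 → t=60, phase=(3,13,8,18) → FL=S FR=W RL=S RR=W
cmd 6: advance +20 → t=80, phase=(3,13,8,18) → FL=S FR=W RL=S RR=W
cmd 7: advance +4 → t=84, phase=(7,17,12,2) → FL=S FR=W RL=W RR=S
cmd 8: advance +5 → t=89, phase=(12,2,17,7) → FL=W FR=S RL=W RR=S


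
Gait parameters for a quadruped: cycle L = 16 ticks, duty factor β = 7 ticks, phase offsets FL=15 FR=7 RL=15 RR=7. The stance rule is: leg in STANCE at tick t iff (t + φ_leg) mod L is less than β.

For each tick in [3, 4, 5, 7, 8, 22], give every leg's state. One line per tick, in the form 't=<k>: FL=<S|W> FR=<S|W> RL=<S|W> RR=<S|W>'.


t=3: phase=(2,10,2,10) vs β=7 → FL=S FR=W RL=S RR=W
t=4: phase=(3,11,3,11) vs β=7 → FL=S FR=W RL=S RR=W
t=5: phase=(4,12,4,12) vs β=7 → FL=S FR=W RL=S RR=W
t=7: phase=(6,14,6,14) vs β=7 → FL=S FR=W RL=S RR=W
t=8: phase=(7,15,7,15) vs β=7 → FL=W FR=W RL=W RR=W
t=22: phase=(5,13,5,13) vs β=7 → FL=S FR=W RL=S RR=W

t=3: FL=S FR=W RL=S RR=W
t=4: FL=S FR=W RL=S RR=W
t=5: FL=S FR=W RL=S RR=W
t=7: FL=S FR=W RL=S RR=W
t=8: FL=W FR=W RL=W RR=W
t=22: FL=S FR=W RL=S RR=W


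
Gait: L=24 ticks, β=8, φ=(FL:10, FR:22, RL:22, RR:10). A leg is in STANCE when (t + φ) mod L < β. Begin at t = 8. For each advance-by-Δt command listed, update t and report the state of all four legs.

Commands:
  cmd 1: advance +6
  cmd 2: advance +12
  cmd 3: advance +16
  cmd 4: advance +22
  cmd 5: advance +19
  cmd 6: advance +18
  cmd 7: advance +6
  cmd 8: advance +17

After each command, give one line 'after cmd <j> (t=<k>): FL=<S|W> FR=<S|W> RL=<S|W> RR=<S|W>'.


start t=8: FL=W FR=S RL=S RR=W
cmd 1: advance +6 → t=14, phase=(0,12,12,0) → FL=S FR=W RL=W RR=S
cmd 2: advance +12 → t=26, phase=(12,0,0,12) → FL=W FR=S RL=S RR=W
cmd 3: advance +16 → t=42, phase=(4,16,16,4) → FL=S FR=W RL=W RR=S
cmd 4: advance +22 → t=64, phase=(2,14,14,2) → FL=S FR=W RL=W RR=S
cmd 5: advance +19 → t=83, phase=(21,9,9,21) → FL=W FR=W RL=W RR=W
cmd 6: advance +18 → t=101, phase=(15,3,3,15) → FL=W FR=S RL=S RR=W
cmd 7: advance +6 → t=107, phase=(21,9,9,21) → FL=W FR=W RL=W RR=W
cmd 8: advance +17 → t=124, phase=(14,2,2,14) → FL=W FR=S RL=S RR=W

after cmd 1 (t=14): FL=S FR=W RL=W RR=S
after cmd 2 (t=26): FL=W FR=S RL=S RR=W
after cmd 3 (t=42): FL=S FR=W RL=W RR=S
after cmd 4 (t=64): FL=S FR=W RL=W RR=S
after cmd 5 (t=83): FL=W FR=W RL=W RR=W
after cmd 6 (t=101): FL=W FR=S RL=S RR=W
after cmd 7 (t=107): FL=W FR=W RL=W RR=W
after cmd 8 (t=124): FL=W FR=S RL=S RR=W


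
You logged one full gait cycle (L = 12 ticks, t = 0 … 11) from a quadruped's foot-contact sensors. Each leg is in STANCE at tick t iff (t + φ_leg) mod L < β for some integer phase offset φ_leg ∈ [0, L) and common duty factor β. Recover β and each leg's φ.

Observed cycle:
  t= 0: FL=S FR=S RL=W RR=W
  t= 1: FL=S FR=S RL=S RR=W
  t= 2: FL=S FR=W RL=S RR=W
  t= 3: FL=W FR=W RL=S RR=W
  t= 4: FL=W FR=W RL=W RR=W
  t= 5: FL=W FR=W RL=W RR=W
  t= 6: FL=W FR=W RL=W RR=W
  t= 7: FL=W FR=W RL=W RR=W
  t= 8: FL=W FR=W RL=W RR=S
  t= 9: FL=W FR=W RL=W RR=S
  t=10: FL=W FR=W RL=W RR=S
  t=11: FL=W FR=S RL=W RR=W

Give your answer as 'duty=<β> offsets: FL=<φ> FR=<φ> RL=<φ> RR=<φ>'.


duty=3 offsets: FL=0 FR=1 RL=11 RR=4

duty β = stance ticks per leg = 3
FL: stance ticks = 3; W→S at t=0 → φ=0
FR: stance ticks = 3; W→S at t=11 → φ=1
RL: stance ticks = 3; W→S at t=1 → φ=11
RR: stance ticks = 3; W→S at t=8 → φ=4


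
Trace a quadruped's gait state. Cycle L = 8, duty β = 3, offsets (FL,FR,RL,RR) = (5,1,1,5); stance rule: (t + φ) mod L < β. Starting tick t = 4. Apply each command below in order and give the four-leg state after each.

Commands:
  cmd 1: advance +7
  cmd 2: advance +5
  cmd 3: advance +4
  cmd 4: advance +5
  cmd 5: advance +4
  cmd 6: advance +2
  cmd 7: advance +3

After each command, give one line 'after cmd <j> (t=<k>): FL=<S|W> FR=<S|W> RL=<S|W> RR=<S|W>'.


start t=4: FL=S FR=W RL=W RR=S
cmd 1: advance +7 → t=11, phase=(0,4,4,0) → FL=S FR=W RL=W RR=S
cmd 2: advance +5 → t=16, phase=(5,1,1,5) → FL=W FR=S RL=S RR=W
cmd 3: advance +4 → t=20, phase=(1,5,5,1) → FL=S FR=W RL=W RR=S
cmd 4: advance +5 → t=25, phase=(6,2,2,6) → FL=W FR=S RL=S RR=W
cmd 5: advance +4 → t=29, phase=(2,6,6,2) → FL=S FR=W RL=W RR=S
cmd 6: advance +2 → t=31, phase=(4,0,0,4) → FL=W FR=S RL=S RR=W
cmd 7: advance +3 → t=34, phase=(7,3,3,7) → FL=W FR=W RL=W RR=W

after cmd 1 (t=11): FL=S FR=W RL=W RR=S
after cmd 2 (t=16): FL=W FR=S RL=S RR=W
after cmd 3 (t=20): FL=S FR=W RL=W RR=S
after cmd 4 (t=25): FL=W FR=S RL=S RR=W
after cmd 5 (t=29): FL=S FR=W RL=W RR=S
after cmd 6 (t=31): FL=W FR=S RL=S RR=W
after cmd 7 (t=34): FL=W FR=W RL=W RR=W


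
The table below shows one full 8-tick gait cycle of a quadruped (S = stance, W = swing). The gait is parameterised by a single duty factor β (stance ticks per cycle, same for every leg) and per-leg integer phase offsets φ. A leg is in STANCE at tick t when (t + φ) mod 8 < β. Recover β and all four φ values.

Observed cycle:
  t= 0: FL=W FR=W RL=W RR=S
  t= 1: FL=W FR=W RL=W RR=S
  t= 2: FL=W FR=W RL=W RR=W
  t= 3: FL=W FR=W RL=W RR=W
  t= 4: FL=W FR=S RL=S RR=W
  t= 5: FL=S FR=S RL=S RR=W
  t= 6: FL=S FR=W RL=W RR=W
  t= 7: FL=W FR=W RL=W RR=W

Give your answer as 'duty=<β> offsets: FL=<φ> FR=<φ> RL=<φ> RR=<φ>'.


duty=2 offsets: FL=3 FR=4 RL=4 RR=0

duty β = stance ticks per leg = 2
FL: stance ticks = 2; W→S at t=5 → φ=3
FR: stance ticks = 2; W→S at t=4 → φ=4
RL: stance ticks = 2; W→S at t=4 → φ=4
RR: stance ticks = 2; W→S at t=0 → φ=0


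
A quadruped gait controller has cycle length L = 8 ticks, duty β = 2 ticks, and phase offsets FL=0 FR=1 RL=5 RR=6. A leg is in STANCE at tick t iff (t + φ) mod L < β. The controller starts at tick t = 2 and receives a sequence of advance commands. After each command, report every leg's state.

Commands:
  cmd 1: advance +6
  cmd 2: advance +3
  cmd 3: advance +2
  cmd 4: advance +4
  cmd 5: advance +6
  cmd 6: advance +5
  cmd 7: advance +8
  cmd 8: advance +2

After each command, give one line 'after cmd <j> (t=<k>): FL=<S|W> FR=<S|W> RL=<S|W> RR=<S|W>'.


start t=2: FL=W FR=W RL=W RR=S
cmd 1: advance +6 → t=8, phase=(0,1,5,6) → FL=S FR=S RL=W RR=W
cmd 2: advance +3 → t=11, phase=(3,4,0,1) → FL=W FR=W RL=S RR=S
cmd 3: advance +2 → t=13, phase=(5,6,2,3) → FL=W FR=W RL=W RR=W
cmd 4: advance +4 → t=17, phase=(1,2,6,7) → FL=S FR=W RL=W RR=W
cmd 5: advance +6 → t=23, phase=(7,0,4,5) → FL=W FR=S RL=W RR=W
cmd 6: advance +5 → t=28, phase=(4,5,1,2) → FL=W FR=W RL=S RR=W
cmd 7: advance +8 → t=36, phase=(4,5,1,2) → FL=W FR=W RL=S RR=W
cmd 8: advance +2 → t=38, phase=(6,7,3,4) → FL=W FR=W RL=W RR=W

after cmd 1 (t=8): FL=S FR=S RL=W RR=W
after cmd 2 (t=11): FL=W FR=W RL=S RR=S
after cmd 3 (t=13): FL=W FR=W RL=W RR=W
after cmd 4 (t=17): FL=S FR=W RL=W RR=W
after cmd 5 (t=23): FL=W FR=S RL=W RR=W
after cmd 6 (t=28): FL=W FR=W RL=S RR=W
after cmd 7 (t=36): FL=W FR=W RL=S RR=W
after cmd 8 (t=38): FL=W FR=W RL=W RR=W


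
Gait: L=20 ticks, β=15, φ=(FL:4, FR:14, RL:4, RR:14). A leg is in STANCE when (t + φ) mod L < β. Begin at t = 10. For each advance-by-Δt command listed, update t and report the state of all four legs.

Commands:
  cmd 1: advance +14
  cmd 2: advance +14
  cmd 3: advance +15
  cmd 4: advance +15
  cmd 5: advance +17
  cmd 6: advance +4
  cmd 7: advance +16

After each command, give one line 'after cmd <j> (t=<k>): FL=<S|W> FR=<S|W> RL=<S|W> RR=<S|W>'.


after cmd 1 (t=24): FL=S FR=W RL=S RR=W
after cmd 2 (t=38): FL=S FR=S RL=S RR=S
after cmd 3 (t=53): FL=W FR=S RL=W RR=S
after cmd 4 (t=68): FL=S FR=S RL=S RR=S
after cmd 5 (t=85): FL=S FR=W RL=S RR=W
after cmd 6 (t=89): FL=S FR=S RL=S RR=S
after cmd 7 (t=105): FL=S FR=W RL=S RR=W

start t=10: FL=S FR=S RL=S RR=S
cmd 1: advance +14 → t=24, phase=(8,18,8,18) → FL=S FR=W RL=S RR=W
cmd 2: advance +14 → t=38, phase=(2,12,2,12) → FL=S FR=S RL=S RR=S
cmd 3: advance +15 → t=53, phase=(17,7,17,7) → FL=W FR=S RL=W RR=S
cmd 4: advance +15 → t=68, phase=(12,2,12,2) → FL=S FR=S RL=S RR=S
cmd 5: advance +17 → t=85, phase=(9,19,9,19) → FL=S FR=W RL=S RR=W
cmd 6: advance +4 → t=89, phase=(13,3,13,3) → FL=S FR=S RL=S RR=S
cmd 7: advance +16 → t=105, phase=(9,19,9,19) → FL=S FR=W RL=S RR=W


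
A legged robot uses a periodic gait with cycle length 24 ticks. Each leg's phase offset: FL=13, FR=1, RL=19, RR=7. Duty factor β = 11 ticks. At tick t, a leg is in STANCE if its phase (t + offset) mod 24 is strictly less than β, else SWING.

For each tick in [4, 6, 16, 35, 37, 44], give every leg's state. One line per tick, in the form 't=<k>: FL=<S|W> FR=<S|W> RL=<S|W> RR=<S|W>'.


t=4: FL=W FR=S RL=W RR=W
t=6: FL=W FR=S RL=S RR=W
t=16: FL=S FR=W RL=W RR=W
t=35: FL=S FR=W RL=S RR=W
t=37: FL=S FR=W RL=S RR=W
t=44: FL=S FR=W RL=W RR=S

t=4: phase=(17,5,23,11) vs β=11 → FL=W FR=S RL=W RR=W
t=6: phase=(19,7,1,13) vs β=11 → FL=W FR=S RL=S RR=W
t=16: phase=(5,17,11,23) vs β=11 → FL=S FR=W RL=W RR=W
t=35: phase=(0,12,6,18) vs β=11 → FL=S FR=W RL=S RR=W
t=37: phase=(2,14,8,20) vs β=11 → FL=S FR=W RL=S RR=W
t=44: phase=(9,21,15,3) vs β=11 → FL=S FR=W RL=W RR=S


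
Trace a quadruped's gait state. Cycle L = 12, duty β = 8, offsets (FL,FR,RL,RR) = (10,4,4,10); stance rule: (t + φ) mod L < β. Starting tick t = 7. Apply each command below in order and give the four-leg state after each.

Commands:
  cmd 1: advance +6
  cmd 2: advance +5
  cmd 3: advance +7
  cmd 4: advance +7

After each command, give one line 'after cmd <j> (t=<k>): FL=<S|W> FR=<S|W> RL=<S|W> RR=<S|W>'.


start t=7: FL=S FR=W RL=W RR=S
cmd 1: advance +6 → t=13, phase=(11,5,5,11) → FL=W FR=S RL=S RR=W
cmd 2: advance +5 → t=18, phase=(4,10,10,4) → FL=S FR=W RL=W RR=S
cmd 3: advance +7 → t=25, phase=(11,5,5,11) → FL=W FR=S RL=S RR=W
cmd 4: advance +7 → t=32, phase=(6,0,0,6) → FL=S FR=S RL=S RR=S

after cmd 1 (t=13): FL=W FR=S RL=S RR=W
after cmd 2 (t=18): FL=S FR=W RL=W RR=S
after cmd 3 (t=25): FL=W FR=S RL=S RR=W
after cmd 4 (t=32): FL=S FR=S RL=S RR=S


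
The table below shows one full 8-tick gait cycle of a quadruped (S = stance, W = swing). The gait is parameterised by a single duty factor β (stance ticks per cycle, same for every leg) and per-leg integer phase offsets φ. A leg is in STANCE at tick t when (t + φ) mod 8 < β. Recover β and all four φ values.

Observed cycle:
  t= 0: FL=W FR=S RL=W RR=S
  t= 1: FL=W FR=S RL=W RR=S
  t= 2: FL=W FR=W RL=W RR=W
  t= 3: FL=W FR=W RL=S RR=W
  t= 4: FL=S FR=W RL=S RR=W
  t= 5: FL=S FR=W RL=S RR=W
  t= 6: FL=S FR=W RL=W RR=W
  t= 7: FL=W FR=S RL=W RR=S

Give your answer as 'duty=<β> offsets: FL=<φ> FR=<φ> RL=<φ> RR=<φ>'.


duty β = stance ticks per leg = 3
FL: stance ticks = 3; W→S at t=4 → φ=4
FR: stance ticks = 3; W→S at t=7 → φ=1
RL: stance ticks = 3; W→S at t=3 → φ=5
RR: stance ticks = 3; W→S at t=7 → φ=1

duty=3 offsets: FL=4 FR=1 RL=5 RR=1


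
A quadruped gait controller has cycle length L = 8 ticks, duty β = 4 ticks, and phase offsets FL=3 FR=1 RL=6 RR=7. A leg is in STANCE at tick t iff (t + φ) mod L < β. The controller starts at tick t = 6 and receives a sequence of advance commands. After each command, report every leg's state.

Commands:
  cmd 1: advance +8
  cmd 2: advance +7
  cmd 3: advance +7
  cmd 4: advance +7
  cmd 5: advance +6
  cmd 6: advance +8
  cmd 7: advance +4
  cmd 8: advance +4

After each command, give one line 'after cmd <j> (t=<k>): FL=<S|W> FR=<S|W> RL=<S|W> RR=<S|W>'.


start t=6: FL=S FR=W RL=W RR=W
cmd 1: advance +8 → t=14, phase=(1,7,4,5) → FL=S FR=W RL=W RR=W
cmd 2: advance +7 → t=21, phase=(0,6,3,4) → FL=S FR=W RL=S RR=W
cmd 3: advance +7 → t=28, phase=(7,5,2,3) → FL=W FR=W RL=S RR=S
cmd 4: advance +7 → t=35, phase=(6,4,1,2) → FL=W FR=W RL=S RR=S
cmd 5: advance +6 → t=41, phase=(4,2,7,0) → FL=W FR=S RL=W RR=S
cmd 6: advance +8 → t=49, phase=(4,2,7,0) → FL=W FR=S RL=W RR=S
cmd 7: advance +4 → t=53, phase=(0,6,3,4) → FL=S FR=W RL=S RR=W
cmd 8: advance +4 → t=57, phase=(4,2,7,0) → FL=W FR=S RL=W RR=S

after cmd 1 (t=14): FL=S FR=W RL=W RR=W
after cmd 2 (t=21): FL=S FR=W RL=S RR=W
after cmd 3 (t=28): FL=W FR=W RL=S RR=S
after cmd 4 (t=35): FL=W FR=W RL=S RR=S
after cmd 5 (t=41): FL=W FR=S RL=W RR=S
after cmd 6 (t=49): FL=W FR=S RL=W RR=S
after cmd 7 (t=53): FL=S FR=W RL=S RR=W
after cmd 8 (t=57): FL=W FR=S RL=W RR=S


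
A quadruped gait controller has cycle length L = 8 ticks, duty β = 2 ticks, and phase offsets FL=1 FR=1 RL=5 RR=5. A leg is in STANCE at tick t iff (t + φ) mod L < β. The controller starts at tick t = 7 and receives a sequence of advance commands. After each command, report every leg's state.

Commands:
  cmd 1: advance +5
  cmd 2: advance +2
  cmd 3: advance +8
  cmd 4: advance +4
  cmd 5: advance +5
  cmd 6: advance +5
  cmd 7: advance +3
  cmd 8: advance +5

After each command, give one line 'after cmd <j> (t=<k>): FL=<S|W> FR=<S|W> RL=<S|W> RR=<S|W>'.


after cmd 1 (t=12): FL=W FR=W RL=S RR=S
after cmd 2 (t=14): FL=W FR=W RL=W RR=W
after cmd 3 (t=22): FL=W FR=W RL=W RR=W
after cmd 4 (t=26): FL=W FR=W RL=W RR=W
after cmd 5 (t=31): FL=S FR=S RL=W RR=W
after cmd 6 (t=36): FL=W FR=W RL=S RR=S
after cmd 7 (t=39): FL=S FR=S RL=W RR=W
after cmd 8 (t=44): FL=W FR=W RL=S RR=S

start t=7: FL=S FR=S RL=W RR=W
cmd 1: advance +5 → t=12, phase=(5,5,1,1) → FL=W FR=W RL=S RR=S
cmd 2: advance +2 → t=14, phase=(7,7,3,3) → FL=W FR=W RL=W RR=W
cmd 3: advance +8 → t=22, phase=(7,7,3,3) → FL=W FR=W RL=W RR=W
cmd 4: advance +4 → t=26, phase=(3,3,7,7) → FL=W FR=W RL=W RR=W
cmd 5: advance +5 → t=31, phase=(0,0,4,4) → FL=S FR=S RL=W RR=W
cmd 6: advance +5 → t=36, phase=(5,5,1,1) → FL=W FR=W RL=S RR=S
cmd 7: advance +3 → t=39, phase=(0,0,4,4) → FL=S FR=S RL=W RR=W
cmd 8: advance +5 → t=44, phase=(5,5,1,1) → FL=W FR=W RL=S RR=S


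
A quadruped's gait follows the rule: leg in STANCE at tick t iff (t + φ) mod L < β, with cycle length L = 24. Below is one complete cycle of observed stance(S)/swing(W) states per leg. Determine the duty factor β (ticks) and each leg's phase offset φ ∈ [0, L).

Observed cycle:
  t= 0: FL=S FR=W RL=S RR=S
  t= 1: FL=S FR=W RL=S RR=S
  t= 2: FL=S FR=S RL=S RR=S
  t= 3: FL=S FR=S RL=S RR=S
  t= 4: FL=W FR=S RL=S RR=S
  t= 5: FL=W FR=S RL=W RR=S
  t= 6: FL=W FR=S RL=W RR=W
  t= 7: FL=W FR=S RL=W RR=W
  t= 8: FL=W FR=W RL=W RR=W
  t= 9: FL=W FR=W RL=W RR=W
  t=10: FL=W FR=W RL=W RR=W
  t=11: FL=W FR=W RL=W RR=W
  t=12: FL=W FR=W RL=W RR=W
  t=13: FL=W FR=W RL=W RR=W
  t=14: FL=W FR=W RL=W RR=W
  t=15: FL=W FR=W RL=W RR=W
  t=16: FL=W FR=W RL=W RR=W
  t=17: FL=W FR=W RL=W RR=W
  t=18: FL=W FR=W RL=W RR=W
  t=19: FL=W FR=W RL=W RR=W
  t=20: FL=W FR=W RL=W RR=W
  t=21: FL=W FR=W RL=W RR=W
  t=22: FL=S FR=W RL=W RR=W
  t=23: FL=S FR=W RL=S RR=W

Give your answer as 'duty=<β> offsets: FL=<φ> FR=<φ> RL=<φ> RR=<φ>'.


duty=6 offsets: FL=2 FR=22 RL=1 RR=0

duty β = stance ticks per leg = 6
FL: stance ticks = 6; W→S at t=22 → φ=2
FR: stance ticks = 6; W→S at t=2 → φ=22
RL: stance ticks = 6; W→S at t=23 → φ=1
RR: stance ticks = 6; W→S at t=0 → φ=0


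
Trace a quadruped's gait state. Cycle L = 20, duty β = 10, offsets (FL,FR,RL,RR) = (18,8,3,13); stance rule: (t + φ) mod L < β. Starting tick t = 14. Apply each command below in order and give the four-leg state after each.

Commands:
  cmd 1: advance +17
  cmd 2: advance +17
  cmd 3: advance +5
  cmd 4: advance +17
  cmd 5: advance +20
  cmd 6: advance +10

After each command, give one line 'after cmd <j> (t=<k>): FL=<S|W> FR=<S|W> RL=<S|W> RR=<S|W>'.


start t=14: FL=W FR=S RL=W RR=S
cmd 1: advance +17 → t=31, phase=(9,19,14,4) → FL=S FR=W RL=W RR=S
cmd 2: advance +17 → t=48, phase=(6,16,11,1) → FL=S FR=W RL=W RR=S
cmd 3: advance +5 → t=53, phase=(11,1,16,6) → FL=W FR=S RL=W RR=S
cmd 4: advance +17 → t=70, phase=(8,18,13,3) → FL=S FR=W RL=W RR=S
cmd 5: advance +20 → t=90, phase=(8,18,13,3) → FL=S FR=W RL=W RR=S
cmd 6: advance +10 → t=100, phase=(18,8,3,13) → FL=W FR=S RL=S RR=W

after cmd 1 (t=31): FL=S FR=W RL=W RR=S
after cmd 2 (t=48): FL=S FR=W RL=W RR=S
after cmd 3 (t=53): FL=W FR=S RL=W RR=S
after cmd 4 (t=70): FL=S FR=W RL=W RR=S
after cmd 5 (t=90): FL=S FR=W RL=W RR=S
after cmd 6 (t=100): FL=W FR=S RL=S RR=W


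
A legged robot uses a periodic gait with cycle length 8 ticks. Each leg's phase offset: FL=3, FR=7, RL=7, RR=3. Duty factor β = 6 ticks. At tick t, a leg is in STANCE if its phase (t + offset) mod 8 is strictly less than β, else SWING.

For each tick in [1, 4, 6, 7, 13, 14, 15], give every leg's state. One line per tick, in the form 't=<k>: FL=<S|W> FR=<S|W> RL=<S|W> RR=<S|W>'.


t=1: phase=(4,0,0,4) vs β=6 → FL=S FR=S RL=S RR=S
t=4: phase=(7,3,3,7) vs β=6 → FL=W FR=S RL=S RR=W
t=6: phase=(1,5,5,1) vs β=6 → FL=S FR=S RL=S RR=S
t=7: phase=(2,6,6,2) vs β=6 → FL=S FR=W RL=W RR=S
t=13: phase=(0,4,4,0) vs β=6 → FL=S FR=S RL=S RR=S
t=14: phase=(1,5,5,1) vs β=6 → FL=S FR=S RL=S RR=S
t=15: phase=(2,6,6,2) vs β=6 → FL=S FR=W RL=W RR=S

t=1: FL=S FR=S RL=S RR=S
t=4: FL=W FR=S RL=S RR=W
t=6: FL=S FR=S RL=S RR=S
t=7: FL=S FR=W RL=W RR=S
t=13: FL=S FR=S RL=S RR=S
t=14: FL=S FR=S RL=S RR=S
t=15: FL=S FR=W RL=W RR=S


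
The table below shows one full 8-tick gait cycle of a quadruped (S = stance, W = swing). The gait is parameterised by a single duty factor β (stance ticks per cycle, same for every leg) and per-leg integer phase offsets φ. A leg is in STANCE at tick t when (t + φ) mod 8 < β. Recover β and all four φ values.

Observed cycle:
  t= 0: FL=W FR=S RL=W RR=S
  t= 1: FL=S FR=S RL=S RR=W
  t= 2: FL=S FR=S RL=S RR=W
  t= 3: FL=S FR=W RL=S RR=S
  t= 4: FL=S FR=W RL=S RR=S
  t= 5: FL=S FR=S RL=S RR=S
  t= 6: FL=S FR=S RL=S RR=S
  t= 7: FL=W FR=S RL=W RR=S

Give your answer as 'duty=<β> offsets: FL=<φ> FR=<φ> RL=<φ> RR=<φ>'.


duty=6 offsets: FL=7 FR=3 RL=7 RR=5

duty β = stance ticks per leg = 6
FL: stance ticks = 6; W→S at t=1 → φ=7
FR: stance ticks = 6; W→S at t=5 → φ=3
RL: stance ticks = 6; W→S at t=1 → φ=7
RR: stance ticks = 6; W→S at t=3 → φ=5


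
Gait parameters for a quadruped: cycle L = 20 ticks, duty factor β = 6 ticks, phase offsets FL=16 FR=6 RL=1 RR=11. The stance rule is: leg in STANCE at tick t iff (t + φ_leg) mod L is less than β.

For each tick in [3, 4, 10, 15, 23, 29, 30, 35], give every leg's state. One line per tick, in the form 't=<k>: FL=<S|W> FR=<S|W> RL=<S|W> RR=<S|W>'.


t=3: phase=(19,9,4,14) vs β=6 → FL=W FR=W RL=S RR=W
t=4: phase=(0,10,5,15) vs β=6 → FL=S FR=W RL=S RR=W
t=10: phase=(6,16,11,1) vs β=6 → FL=W FR=W RL=W RR=S
t=15: phase=(11,1,16,6) vs β=6 → FL=W FR=S RL=W RR=W
t=23: phase=(19,9,4,14) vs β=6 → FL=W FR=W RL=S RR=W
t=29: phase=(5,15,10,0) vs β=6 → FL=S FR=W RL=W RR=S
t=30: phase=(6,16,11,1) vs β=6 → FL=W FR=W RL=W RR=S
t=35: phase=(11,1,16,6) vs β=6 → FL=W FR=S RL=W RR=W

t=3: FL=W FR=W RL=S RR=W
t=4: FL=S FR=W RL=S RR=W
t=10: FL=W FR=W RL=W RR=S
t=15: FL=W FR=S RL=W RR=W
t=23: FL=W FR=W RL=S RR=W
t=29: FL=S FR=W RL=W RR=S
t=30: FL=W FR=W RL=W RR=S
t=35: FL=W FR=S RL=W RR=W


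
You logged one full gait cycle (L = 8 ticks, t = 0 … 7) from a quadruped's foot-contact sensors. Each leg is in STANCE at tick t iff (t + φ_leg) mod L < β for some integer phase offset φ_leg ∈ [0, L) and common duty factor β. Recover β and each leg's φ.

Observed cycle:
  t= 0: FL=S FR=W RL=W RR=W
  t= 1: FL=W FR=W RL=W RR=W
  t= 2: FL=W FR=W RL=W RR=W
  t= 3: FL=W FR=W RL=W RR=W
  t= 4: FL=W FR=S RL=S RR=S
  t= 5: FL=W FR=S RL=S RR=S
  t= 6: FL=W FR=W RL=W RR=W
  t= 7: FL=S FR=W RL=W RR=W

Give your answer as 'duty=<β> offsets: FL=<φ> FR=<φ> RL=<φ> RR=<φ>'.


duty β = stance ticks per leg = 2
FL: stance ticks = 2; W→S at t=7 → φ=1
FR: stance ticks = 2; W→S at t=4 → φ=4
RL: stance ticks = 2; W→S at t=4 → φ=4
RR: stance ticks = 2; W→S at t=4 → φ=4

duty=2 offsets: FL=1 FR=4 RL=4 RR=4


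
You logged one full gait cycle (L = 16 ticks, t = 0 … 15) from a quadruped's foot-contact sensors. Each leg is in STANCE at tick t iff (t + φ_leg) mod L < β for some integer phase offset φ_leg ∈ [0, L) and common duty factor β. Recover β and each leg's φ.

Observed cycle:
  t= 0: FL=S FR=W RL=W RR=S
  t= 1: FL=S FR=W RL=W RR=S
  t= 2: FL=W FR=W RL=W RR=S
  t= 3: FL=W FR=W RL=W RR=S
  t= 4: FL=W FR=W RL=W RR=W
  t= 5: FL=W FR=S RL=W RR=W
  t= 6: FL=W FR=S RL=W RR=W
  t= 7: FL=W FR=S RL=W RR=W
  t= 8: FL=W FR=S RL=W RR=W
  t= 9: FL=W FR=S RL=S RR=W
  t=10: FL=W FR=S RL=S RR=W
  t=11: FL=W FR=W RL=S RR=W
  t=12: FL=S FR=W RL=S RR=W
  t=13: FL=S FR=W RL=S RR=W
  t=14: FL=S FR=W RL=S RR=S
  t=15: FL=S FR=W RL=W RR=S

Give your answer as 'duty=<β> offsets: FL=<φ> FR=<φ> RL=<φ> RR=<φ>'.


duty β = stance ticks per leg = 6
FL: stance ticks = 6; W→S at t=12 → φ=4
FR: stance ticks = 6; W→S at t=5 → φ=11
RL: stance ticks = 6; W→S at t=9 → φ=7
RR: stance ticks = 6; W→S at t=14 → φ=2

duty=6 offsets: FL=4 FR=11 RL=7 RR=2


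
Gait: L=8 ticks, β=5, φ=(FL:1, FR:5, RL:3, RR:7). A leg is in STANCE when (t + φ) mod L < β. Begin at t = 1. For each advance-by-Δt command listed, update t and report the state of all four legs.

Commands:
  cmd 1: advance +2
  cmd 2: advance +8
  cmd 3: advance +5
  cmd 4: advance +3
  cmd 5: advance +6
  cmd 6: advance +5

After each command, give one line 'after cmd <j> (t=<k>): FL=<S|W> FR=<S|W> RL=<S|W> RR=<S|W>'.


start t=1: FL=S FR=W RL=S RR=S
cmd 1: advance +2 → t=3, phase=(4,0,6,2) → FL=S FR=S RL=W RR=S
cmd 2: advance +8 → t=11, phase=(4,0,6,2) → FL=S FR=S RL=W RR=S
cmd 3: advance +5 → t=16, phase=(1,5,3,7) → FL=S FR=W RL=S RR=W
cmd 4: advance +3 → t=19, phase=(4,0,6,2) → FL=S FR=S RL=W RR=S
cmd 5: advance +6 → t=25, phase=(2,6,4,0) → FL=S FR=W RL=S RR=S
cmd 6: advance +5 → t=30, phase=(7,3,1,5) → FL=W FR=S RL=S RR=W

after cmd 1 (t=3): FL=S FR=S RL=W RR=S
after cmd 2 (t=11): FL=S FR=S RL=W RR=S
after cmd 3 (t=16): FL=S FR=W RL=S RR=W
after cmd 4 (t=19): FL=S FR=S RL=W RR=S
after cmd 5 (t=25): FL=S FR=W RL=S RR=S
after cmd 6 (t=30): FL=W FR=S RL=S RR=W


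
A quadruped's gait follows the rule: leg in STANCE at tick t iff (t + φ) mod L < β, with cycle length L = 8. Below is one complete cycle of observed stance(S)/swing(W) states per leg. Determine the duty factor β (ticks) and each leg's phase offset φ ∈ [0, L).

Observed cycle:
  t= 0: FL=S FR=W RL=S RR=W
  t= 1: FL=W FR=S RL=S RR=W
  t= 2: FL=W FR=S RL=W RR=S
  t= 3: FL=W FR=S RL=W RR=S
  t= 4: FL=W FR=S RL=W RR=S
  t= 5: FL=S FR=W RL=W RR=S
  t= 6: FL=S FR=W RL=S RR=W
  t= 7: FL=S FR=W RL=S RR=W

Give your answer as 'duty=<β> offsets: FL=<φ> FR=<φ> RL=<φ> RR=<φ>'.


duty β = stance ticks per leg = 4
FL: stance ticks = 4; W→S at t=5 → φ=3
FR: stance ticks = 4; W→S at t=1 → φ=7
RL: stance ticks = 4; W→S at t=6 → φ=2
RR: stance ticks = 4; W→S at t=2 → φ=6

duty=4 offsets: FL=3 FR=7 RL=2 RR=6


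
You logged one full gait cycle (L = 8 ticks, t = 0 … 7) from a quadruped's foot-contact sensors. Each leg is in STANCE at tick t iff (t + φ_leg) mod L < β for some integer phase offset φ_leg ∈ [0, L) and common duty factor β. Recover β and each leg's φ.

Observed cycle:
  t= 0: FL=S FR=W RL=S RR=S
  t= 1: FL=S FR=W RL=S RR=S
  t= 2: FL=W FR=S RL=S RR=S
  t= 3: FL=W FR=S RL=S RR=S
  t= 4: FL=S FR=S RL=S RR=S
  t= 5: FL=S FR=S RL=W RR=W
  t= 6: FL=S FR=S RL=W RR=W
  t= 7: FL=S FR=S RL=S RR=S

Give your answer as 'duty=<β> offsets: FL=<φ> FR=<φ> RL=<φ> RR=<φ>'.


duty=6 offsets: FL=4 FR=6 RL=1 RR=1

duty β = stance ticks per leg = 6
FL: stance ticks = 6; W→S at t=4 → φ=4
FR: stance ticks = 6; W→S at t=2 → φ=6
RL: stance ticks = 6; W→S at t=7 → φ=1
RR: stance ticks = 6; W→S at t=7 → φ=1


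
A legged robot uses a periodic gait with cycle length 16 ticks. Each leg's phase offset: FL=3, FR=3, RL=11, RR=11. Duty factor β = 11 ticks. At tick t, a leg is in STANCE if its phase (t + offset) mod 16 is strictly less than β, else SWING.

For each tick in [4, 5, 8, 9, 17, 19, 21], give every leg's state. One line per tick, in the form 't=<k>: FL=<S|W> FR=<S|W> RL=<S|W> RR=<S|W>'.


t=4: FL=S FR=S RL=W RR=W
t=5: FL=S FR=S RL=S RR=S
t=8: FL=W FR=W RL=S RR=S
t=9: FL=W FR=W RL=S RR=S
t=17: FL=S FR=S RL=W RR=W
t=19: FL=S FR=S RL=W RR=W
t=21: FL=S FR=S RL=S RR=S

t=4: phase=(7,7,15,15) vs β=11 → FL=S FR=S RL=W RR=W
t=5: phase=(8,8,0,0) vs β=11 → FL=S FR=S RL=S RR=S
t=8: phase=(11,11,3,3) vs β=11 → FL=W FR=W RL=S RR=S
t=9: phase=(12,12,4,4) vs β=11 → FL=W FR=W RL=S RR=S
t=17: phase=(4,4,12,12) vs β=11 → FL=S FR=S RL=W RR=W
t=19: phase=(6,6,14,14) vs β=11 → FL=S FR=S RL=W RR=W
t=21: phase=(8,8,0,0) vs β=11 → FL=S FR=S RL=S RR=S


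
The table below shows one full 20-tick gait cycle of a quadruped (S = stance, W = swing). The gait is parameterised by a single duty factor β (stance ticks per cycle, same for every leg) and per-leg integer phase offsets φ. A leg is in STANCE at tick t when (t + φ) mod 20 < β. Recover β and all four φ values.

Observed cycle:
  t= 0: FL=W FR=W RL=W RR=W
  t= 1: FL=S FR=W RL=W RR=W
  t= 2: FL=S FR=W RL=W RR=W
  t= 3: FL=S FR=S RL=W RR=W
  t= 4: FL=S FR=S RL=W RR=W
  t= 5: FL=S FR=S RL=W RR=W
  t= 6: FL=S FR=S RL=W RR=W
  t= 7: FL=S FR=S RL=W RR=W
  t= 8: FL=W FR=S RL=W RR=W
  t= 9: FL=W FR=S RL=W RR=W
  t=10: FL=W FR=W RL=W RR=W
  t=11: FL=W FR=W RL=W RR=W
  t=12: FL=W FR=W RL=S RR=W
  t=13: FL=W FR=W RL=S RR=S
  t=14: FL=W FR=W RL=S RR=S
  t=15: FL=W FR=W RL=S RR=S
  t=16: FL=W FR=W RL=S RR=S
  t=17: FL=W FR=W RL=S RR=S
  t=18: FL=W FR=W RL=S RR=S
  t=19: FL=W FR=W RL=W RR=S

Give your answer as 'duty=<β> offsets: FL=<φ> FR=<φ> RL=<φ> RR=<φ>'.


duty β = stance ticks per leg = 7
FL: stance ticks = 7; W→S at t=1 → φ=19
FR: stance ticks = 7; W→S at t=3 → φ=17
RL: stance ticks = 7; W→S at t=12 → φ=8
RR: stance ticks = 7; W→S at t=13 → φ=7

duty=7 offsets: FL=19 FR=17 RL=8 RR=7


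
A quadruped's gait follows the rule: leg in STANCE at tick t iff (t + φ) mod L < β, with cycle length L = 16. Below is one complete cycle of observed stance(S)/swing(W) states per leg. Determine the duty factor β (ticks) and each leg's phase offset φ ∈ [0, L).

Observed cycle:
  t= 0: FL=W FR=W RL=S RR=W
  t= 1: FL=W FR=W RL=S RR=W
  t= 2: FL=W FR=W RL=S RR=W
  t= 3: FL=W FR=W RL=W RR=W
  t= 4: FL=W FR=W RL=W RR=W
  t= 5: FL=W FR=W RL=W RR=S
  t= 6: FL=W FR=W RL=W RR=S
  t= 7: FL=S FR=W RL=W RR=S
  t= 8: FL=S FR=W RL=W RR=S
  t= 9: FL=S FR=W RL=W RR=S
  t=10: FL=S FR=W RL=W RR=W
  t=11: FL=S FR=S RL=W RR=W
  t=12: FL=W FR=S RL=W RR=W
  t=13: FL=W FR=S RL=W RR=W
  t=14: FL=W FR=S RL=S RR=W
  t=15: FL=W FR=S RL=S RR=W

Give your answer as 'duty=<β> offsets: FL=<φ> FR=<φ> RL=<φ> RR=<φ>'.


duty β = stance ticks per leg = 5
FL: stance ticks = 5; W→S at t=7 → φ=9
FR: stance ticks = 5; W→S at t=11 → φ=5
RL: stance ticks = 5; W→S at t=14 → φ=2
RR: stance ticks = 5; W→S at t=5 → φ=11

duty=5 offsets: FL=9 FR=5 RL=2 RR=11


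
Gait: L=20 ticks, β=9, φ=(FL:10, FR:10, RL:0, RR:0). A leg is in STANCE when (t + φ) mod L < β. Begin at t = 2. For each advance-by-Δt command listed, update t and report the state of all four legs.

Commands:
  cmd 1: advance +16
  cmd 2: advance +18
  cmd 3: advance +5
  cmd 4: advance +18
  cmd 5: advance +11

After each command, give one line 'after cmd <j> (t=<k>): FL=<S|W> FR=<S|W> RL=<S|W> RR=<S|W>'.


after cmd 1 (t=18): FL=S FR=S RL=W RR=W
after cmd 2 (t=36): FL=S FR=S RL=W RR=W
after cmd 3 (t=41): FL=W FR=W RL=S RR=S
after cmd 4 (t=59): FL=W FR=W RL=W RR=W
after cmd 5 (t=70): FL=S FR=S RL=W RR=W

start t=2: FL=W FR=W RL=S RR=S
cmd 1: advance +16 → t=18, phase=(8,8,18,18) → FL=S FR=S RL=W RR=W
cmd 2: advance +18 → t=36, phase=(6,6,16,16) → FL=S FR=S RL=W RR=W
cmd 3: advance +5 → t=41, phase=(11,11,1,1) → FL=W FR=W RL=S RR=S
cmd 4: advance +18 → t=59, phase=(9,9,19,19) → FL=W FR=W RL=W RR=W
cmd 5: advance +11 → t=70, phase=(0,0,10,10) → FL=S FR=S RL=W RR=W


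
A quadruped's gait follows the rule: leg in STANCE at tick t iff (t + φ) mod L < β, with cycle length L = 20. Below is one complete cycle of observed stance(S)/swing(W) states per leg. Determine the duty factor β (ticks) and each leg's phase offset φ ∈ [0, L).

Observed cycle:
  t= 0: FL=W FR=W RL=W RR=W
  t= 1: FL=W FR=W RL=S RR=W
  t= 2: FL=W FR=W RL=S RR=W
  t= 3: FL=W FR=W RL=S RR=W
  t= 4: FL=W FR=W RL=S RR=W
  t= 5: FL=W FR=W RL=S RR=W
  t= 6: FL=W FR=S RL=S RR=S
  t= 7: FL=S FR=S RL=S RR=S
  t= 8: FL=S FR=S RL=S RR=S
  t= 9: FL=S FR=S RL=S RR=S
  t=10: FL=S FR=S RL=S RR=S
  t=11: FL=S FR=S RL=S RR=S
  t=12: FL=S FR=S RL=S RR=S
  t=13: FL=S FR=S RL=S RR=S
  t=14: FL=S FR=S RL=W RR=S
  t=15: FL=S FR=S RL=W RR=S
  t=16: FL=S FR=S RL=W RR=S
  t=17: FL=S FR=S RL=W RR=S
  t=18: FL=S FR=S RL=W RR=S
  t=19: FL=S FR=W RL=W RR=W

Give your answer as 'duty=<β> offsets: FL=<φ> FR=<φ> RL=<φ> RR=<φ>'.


duty β = stance ticks per leg = 13
FL: stance ticks = 13; W→S at t=7 → φ=13
FR: stance ticks = 13; W→S at t=6 → φ=14
RL: stance ticks = 13; W→S at t=1 → φ=19
RR: stance ticks = 13; W→S at t=6 → φ=14

duty=13 offsets: FL=13 FR=14 RL=19 RR=14
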